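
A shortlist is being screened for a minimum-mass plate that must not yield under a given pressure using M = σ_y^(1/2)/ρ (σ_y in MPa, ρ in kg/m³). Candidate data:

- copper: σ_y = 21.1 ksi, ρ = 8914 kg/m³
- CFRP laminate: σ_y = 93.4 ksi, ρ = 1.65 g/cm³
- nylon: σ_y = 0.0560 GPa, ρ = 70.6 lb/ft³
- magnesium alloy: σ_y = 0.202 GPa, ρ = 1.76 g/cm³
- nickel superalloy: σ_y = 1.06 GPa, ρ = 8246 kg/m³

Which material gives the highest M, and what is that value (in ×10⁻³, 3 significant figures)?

CFRP laminate, M = 15.4×10⁻³

In SI units:
  copper: σ_y = 145.5 MPa, ρ = 8914 kg/m³
  CFRP laminate: σ_y = 644.0 MPa, ρ = 1650 kg/m³
  nylon: σ_y = 56.00 MPa, ρ = 1131 kg/m³
  magnesium alloy: σ_y = 202.0 MPa, ρ = 1760 kg/m³
  nickel superalloy: σ_y = 1060 MPa, ρ = 8246 kg/m³
  CFRP laminate: M = 15.4×10⁻³
  magnesium alloy: M = 8.08×10⁻³
  nylon: M = 6.62×10⁻³
  nickel superalloy: M = 3.95×10⁻³
  copper: M = 1.35×10⁻³
Highest index: CFRP laminate.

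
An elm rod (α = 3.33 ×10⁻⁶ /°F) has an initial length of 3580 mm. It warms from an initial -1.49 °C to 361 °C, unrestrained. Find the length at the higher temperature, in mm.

Convert α: 3.33×10⁻⁶/°F × (9/5) = 5.99×10⁻⁶/K.
ΔT = 361 − (-1.49) = 362.5 K.
ΔL = α·L₀·ΔT = 5.99×10⁻⁶ × 3580 mm × 362.5 K = 7.78 mm.
L = L₀ + ΔL = 3580 + 7.78 = 3587.8 mm.

3587.8 mm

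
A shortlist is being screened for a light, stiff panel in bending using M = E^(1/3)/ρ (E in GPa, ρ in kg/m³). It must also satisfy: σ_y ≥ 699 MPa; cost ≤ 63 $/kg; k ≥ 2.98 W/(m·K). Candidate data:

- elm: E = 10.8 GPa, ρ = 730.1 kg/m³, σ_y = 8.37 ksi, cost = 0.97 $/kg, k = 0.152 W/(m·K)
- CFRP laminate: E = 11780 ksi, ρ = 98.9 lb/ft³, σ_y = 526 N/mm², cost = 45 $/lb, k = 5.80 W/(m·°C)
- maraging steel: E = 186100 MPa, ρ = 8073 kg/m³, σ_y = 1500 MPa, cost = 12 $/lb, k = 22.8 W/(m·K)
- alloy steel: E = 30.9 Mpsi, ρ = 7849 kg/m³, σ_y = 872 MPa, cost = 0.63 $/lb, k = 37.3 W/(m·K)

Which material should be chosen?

alloy steel

Screen on constraints: σ_y ≥ 699 MPa; cost ≤ 63 $/kg; k ≥ 2.98 W/(m·K). Survivors: maraging steel, alloy steel.
In SI units:
  maraging steel: E = 186.1 GPa, ρ = 8073 kg/m³
  alloy steel: E = 213.0 GPa, ρ = 7849 kg/m³
  alloy steel: M = 0.761×10⁻³
  maraging steel: M = 0.707×10⁻³
Highest index: alloy steel.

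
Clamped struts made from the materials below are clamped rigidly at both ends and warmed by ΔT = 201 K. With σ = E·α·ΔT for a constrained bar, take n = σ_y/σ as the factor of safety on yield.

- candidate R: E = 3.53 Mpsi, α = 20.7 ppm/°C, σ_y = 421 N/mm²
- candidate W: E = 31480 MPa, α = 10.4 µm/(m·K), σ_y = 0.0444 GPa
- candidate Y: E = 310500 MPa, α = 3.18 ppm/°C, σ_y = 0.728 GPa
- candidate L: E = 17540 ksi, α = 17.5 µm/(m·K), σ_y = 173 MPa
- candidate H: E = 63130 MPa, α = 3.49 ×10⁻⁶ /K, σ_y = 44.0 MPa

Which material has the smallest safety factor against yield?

Converting E to GPa, α to ×10⁻⁶/K, σ_y to MPa, then σ and n for each:
  candidate R: E = 24.34, α = 20.7, σ_y = 421.0 → σ = 101 MPa, n = 4.16
  candidate W: E = 31.48, α = 10.4, σ_y = 44.40 → σ = 65.8 MPa, n = 0.675
  candidate Y: E = 310.5, α = 3.18, σ_y = 728.0 → σ = 198 MPa, n = 3.67
  candidate L: E = 120.9, α = 17.5, σ_y = 173.0 → σ = 425 MPa, n = 0.407
  candidate H: E = 63.13, α = 3.49, σ_y = 44.00 → σ = 44.3 MPa, n = 0.994
Smallest n: candidate L with n = 0.407.

candidate L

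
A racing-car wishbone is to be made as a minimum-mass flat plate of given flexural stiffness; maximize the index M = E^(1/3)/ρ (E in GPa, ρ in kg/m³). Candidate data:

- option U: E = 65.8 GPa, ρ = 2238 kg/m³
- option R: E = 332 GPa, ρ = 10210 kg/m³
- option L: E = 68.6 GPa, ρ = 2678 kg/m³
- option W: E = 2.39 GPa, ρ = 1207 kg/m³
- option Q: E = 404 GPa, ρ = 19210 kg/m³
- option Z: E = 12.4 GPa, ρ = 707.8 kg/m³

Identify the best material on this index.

option Z

Evaluate M for each candidate:
  option Z: M = 3.27×10⁻³
  option U: M = 1.80×10⁻³
  option L: M = 1.53×10⁻³
  option W: M = 1.11×10⁻³
  option R: M = 0.678×10⁻³
  option Q: M = 0.385×10⁻³
Highest index: option Z.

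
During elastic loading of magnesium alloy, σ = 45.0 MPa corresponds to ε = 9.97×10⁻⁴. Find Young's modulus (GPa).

E = σ/ε = 45.0 MPa / 9.97×10⁻⁴ = 45140 MPa = 45.1 GPa.

45.1 GPa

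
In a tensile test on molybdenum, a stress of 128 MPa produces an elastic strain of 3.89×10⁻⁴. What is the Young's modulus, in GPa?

E = σ/ε = 128 MPa / 3.89×10⁻⁴ = 329000 MPa = 329 GPa.

329 GPa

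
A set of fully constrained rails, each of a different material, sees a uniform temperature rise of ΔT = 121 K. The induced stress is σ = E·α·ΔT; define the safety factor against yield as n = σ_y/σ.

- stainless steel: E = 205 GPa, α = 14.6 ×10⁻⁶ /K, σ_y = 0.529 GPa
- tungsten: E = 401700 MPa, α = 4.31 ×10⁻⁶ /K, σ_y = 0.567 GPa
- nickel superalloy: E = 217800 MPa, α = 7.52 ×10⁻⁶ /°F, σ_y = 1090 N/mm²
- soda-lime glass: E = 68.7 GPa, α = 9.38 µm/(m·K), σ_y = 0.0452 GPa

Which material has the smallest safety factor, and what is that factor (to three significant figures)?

soda-lime glass, n = 0.580

Converting E to GPa, α to ×10⁻⁶/K, σ_y to MPa, then σ and n for each:
  stainless steel: E = 205.0, α = 14.6, σ_y = 529.0 → σ = 362 MPa, n = 1.46
  tungsten: E = 401.7, α = 4.31, σ_y = 567.0 → σ = 209 MPa, n = 2.71
  nickel superalloy: E = 217.8, α = 13.5, σ_y = 1090 → σ = 357 MPa, n = 3.06
  soda-lime glass: E = 68.70, α = 9.38, σ_y = 45.20 → σ = 78.0 MPa, n = 0.580
Soda-lime glass has the lowest safety factor, n = 0.580.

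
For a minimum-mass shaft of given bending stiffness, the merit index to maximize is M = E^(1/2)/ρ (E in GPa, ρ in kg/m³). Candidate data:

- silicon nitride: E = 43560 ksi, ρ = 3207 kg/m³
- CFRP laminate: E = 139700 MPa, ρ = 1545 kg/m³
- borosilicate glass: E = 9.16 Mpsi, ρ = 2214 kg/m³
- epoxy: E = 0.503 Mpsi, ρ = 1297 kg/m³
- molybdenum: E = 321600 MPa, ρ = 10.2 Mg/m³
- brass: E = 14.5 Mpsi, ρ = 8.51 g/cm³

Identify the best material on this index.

Normalizing units and computing the index:
  silicon nitride: E = 300.3 GPa, ρ = 3207 kg/m³
  CFRP laminate: E = 139.7 GPa, ρ = 1545 kg/m³
  borosilicate glass: E = 63.16 GPa, ρ = 2214 kg/m³
  epoxy: E = 3.468 GPa, ρ = 1297 kg/m³
  molybdenum: E = 321.6 GPa, ρ = 10200 kg/m³
  brass: E = 99.97 GPa, ρ = 8510 kg/m³
  CFRP laminate: M = 7.65×10⁻³
  silicon nitride: M = 5.40×10⁻³
  borosilicate glass: M = 3.59×10⁻³
  molybdenum: M = 1.76×10⁻³
  epoxy: M = 1.44×10⁻³
  brass: M = 1.17×10⁻³
Highest index: CFRP laminate.

CFRP laminate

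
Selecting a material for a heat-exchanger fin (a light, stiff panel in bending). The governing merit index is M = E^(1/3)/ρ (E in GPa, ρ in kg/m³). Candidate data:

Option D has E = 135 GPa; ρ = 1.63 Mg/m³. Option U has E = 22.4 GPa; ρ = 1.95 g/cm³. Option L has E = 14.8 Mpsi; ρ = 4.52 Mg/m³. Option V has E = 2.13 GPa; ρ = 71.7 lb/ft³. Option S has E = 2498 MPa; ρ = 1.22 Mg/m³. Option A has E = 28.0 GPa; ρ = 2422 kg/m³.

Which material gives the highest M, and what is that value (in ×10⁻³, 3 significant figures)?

Normalizing units and computing the index:
  option D: E = 135.0 GPa, ρ = 1630 kg/m³
  option U: E = 22.40 GPa, ρ = 1950 kg/m³
  option L: E = 102.0 GPa, ρ = 4520 kg/m³
  option V: E = 2.130 GPa, ρ = 1149 kg/m³
  option S: E = 2.498 GPa, ρ = 1220 kg/m³
  option A: E = 28.00 GPa, ρ = 2422 kg/m³
  option D: M = 3.15×10⁻³
  option U: M = 1.45×10⁻³
  option A: M = 1.25×10⁻³
  option V: M = 1.12×10⁻³
  option S: M = 1.11×10⁻³
  option L: M = 1.03×10⁻³
Option D ranks first.

option D, M = 3.15×10⁻³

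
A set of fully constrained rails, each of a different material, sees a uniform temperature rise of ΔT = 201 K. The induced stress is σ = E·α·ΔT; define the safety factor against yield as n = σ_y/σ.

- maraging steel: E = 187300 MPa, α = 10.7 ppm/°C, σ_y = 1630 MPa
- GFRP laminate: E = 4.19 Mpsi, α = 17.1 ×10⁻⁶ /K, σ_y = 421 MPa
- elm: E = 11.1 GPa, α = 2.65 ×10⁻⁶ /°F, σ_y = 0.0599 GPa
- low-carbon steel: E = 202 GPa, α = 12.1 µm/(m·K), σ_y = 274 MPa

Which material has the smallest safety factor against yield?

low-carbon steel

In consistent units (E in GPa, α in ×10⁻⁶/K, σ_y in MPa):
  maraging steel: E = 187.3, α = 10.7, σ_y = 1630 → σ = 403 MPa, n = 4.05
  GFRP laminate: E = 28.89, α = 17.1, σ_y = 421.0 → σ = 99.3 MPa, n = 4.24
  elm: E = 11.10, α = 4.77, σ_y = 59.90 → σ = 10.6 MPa, n = 5.63
  low-carbon steel: E = 202.0, α = 12.1, σ_y = 274.0 → σ = 491 MPa, n = 0.558
The minimum is low-carbon steel at n = 0.558.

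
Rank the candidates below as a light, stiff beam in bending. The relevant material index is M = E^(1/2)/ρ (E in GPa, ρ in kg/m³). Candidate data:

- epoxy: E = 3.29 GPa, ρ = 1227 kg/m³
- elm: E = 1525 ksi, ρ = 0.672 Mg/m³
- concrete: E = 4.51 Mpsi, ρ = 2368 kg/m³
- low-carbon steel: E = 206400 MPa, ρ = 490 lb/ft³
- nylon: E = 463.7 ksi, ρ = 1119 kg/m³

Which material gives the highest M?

Normalizing units and computing the index:
  epoxy: E = 3.290 GPa, ρ = 1227 kg/m³
  elm: E = 10.51 GPa, ρ = 672.0 kg/m³
  concrete: E = 31.10 GPa, ρ = 2368 kg/m³
  low-carbon steel: E = 206.4 GPa, ρ = 7849 kg/m³
  nylon: E = 3.197 GPa, ρ = 1119 kg/m³
  elm: M = 4.83×10⁻³
  concrete: M = 2.35×10⁻³
  low-carbon steel: M = 1.83×10⁻³
  nylon: M = 1.60×10⁻³
  epoxy: M = 1.48×10⁻³
The maximum is for elm.

elm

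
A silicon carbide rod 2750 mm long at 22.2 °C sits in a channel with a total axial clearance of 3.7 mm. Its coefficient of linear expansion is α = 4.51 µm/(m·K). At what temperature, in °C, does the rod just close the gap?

α·L₀·ΔT = 3.7 mm ⇒ ΔT = 3.7 / (4.51×10⁻⁶ × 2750.0) = 298.3 K.
T = 22.2 + 298.3 = 320.5 °C.

321 °C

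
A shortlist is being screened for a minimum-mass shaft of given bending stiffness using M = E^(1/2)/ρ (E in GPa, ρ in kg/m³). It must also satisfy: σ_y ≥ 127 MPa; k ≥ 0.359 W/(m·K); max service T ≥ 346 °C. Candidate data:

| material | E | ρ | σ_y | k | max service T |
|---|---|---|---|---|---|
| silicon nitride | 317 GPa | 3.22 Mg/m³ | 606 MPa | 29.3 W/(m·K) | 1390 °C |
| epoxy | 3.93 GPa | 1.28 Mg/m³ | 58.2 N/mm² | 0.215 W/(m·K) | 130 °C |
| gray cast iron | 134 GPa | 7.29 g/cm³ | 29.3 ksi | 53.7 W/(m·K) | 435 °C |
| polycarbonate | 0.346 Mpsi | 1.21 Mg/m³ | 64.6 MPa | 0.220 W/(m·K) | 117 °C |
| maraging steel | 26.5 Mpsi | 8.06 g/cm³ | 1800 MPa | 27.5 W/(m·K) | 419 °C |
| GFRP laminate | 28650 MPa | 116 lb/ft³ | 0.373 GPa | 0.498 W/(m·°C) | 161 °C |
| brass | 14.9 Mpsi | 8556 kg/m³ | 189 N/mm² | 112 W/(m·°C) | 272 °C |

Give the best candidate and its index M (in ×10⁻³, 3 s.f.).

silicon nitride, M = 5.53×10⁻³

Screen on constraints: σ_y ≥ 127 MPa; k ≥ 0.359 W/(m·K); max service T ≥ 346 °C. Survivors: silicon nitride, gray cast iron, maraging steel.
Putting every candidate on a common basis:
  silicon nitride: E = 317.0 GPa, ρ = 3220 kg/m³
  gray cast iron: E = 134.0 GPa, ρ = 7290 kg/m³
  maraging steel: E = 182.7 GPa, ρ = 8060 kg/m³
  silicon nitride: M = 5.53×10⁻³
  maraging steel: M = 1.68×10⁻³
  gray cast iron: M = 1.59×10⁻³
Silicon nitride ranks first.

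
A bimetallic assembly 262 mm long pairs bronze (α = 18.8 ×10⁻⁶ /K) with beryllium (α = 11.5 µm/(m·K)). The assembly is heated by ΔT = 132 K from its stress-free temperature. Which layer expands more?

bronze

α(bronze) = 18.8×10⁻⁶/K vs α(beryllium) = 11.5×10⁻⁶/K.
Higher α expands more for the same ΔT: bronze.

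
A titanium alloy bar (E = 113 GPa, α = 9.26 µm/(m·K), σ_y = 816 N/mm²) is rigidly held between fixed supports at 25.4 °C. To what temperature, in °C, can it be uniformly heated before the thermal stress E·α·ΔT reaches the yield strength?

805 °C

σ_y = 816 N/mm² = 816.0 MPa.
E·α·ΔT = 816.0 MPa ⇒ ΔT = 816.0 / (113.0×10³ × 9.26×10⁻⁶) = 779.8 K.
T = 25.4 + 779.8 = 805.2 °C.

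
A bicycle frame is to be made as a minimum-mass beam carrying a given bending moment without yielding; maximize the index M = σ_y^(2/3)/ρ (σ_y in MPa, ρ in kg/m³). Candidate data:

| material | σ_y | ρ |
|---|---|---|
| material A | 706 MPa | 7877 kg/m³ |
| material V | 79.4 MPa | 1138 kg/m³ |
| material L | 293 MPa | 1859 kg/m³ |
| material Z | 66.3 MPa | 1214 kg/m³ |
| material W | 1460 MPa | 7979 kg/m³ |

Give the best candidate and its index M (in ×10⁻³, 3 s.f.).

material L, M = 23.7×10⁻³

Computing M directly (units already consistent):
  material L: M = 23.7×10⁻³
  material V: M = 16.2×10⁻³
  material W: M = 16.1×10⁻³
  material Z: M = 13.5×10⁻³
  material A: M = 10.1×10⁻³
Highest index: material L.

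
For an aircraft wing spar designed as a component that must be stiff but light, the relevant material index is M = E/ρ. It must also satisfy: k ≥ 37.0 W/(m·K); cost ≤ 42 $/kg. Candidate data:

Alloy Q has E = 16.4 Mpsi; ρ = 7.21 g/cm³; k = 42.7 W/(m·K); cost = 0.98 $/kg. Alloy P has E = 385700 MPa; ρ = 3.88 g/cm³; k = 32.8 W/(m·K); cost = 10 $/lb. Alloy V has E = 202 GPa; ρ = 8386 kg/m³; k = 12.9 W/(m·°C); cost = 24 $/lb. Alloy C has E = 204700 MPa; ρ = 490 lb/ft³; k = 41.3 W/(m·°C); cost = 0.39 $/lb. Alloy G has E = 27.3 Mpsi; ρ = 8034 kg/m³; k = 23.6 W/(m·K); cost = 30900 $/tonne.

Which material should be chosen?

Screen on constraints: k ≥ 37.0 W/(m·K); cost ≤ 42 $/kg. Survivors: alloy Q, alloy C.
In SI units:
  alloy Q: E = 113.1 GPa, ρ = 7210 kg/m³
  alloy C: E = 204.7 GPa, ρ = 7849 kg/m³
  alloy C: M = 26.1 MN·m/kg
  alloy Q: M = 15.7 MN·m/kg
Alloy C has the largest M.

alloy C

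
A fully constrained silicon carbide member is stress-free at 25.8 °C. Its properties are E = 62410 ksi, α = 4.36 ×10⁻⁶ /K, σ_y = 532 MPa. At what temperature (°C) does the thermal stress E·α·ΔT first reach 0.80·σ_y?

253 °C

E = 62410 ksi = 430.3 GPa.
E·α·ΔT = 425.6 MPa ⇒ ΔT = 425.6 / (430.3×10³ × 4.36×10⁻⁶) = 226.9 K.
T = 25.8 + 226.9 = 252.7 °C.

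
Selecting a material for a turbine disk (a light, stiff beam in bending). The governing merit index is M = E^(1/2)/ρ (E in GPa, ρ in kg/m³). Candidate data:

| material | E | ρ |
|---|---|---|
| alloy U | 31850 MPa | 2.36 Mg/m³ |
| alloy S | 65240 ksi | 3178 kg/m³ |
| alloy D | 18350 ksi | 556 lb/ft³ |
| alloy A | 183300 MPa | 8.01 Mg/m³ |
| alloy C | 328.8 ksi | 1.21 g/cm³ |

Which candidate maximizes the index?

alloy S

In SI units:
  alloy U: E = 31.85 GPa, ρ = 2360 kg/m³
  alloy S: E = 449.8 GPa, ρ = 3178 kg/m³
  alloy D: E = 126.5 GPa, ρ = 8906 kg/m³
  alloy A: E = 183.3 GPa, ρ = 8010 kg/m³
  alloy C: E = 2.267 GPa, ρ = 1210 kg/m³
  alloy S: M = 6.67×10⁻³
  alloy U: M = 2.39×10⁻³
  alloy A: M = 1.69×10⁻³
  alloy D: M = 1.26×10⁻³
  alloy C: M = 1.24×10⁻³
Alloy S has the largest M.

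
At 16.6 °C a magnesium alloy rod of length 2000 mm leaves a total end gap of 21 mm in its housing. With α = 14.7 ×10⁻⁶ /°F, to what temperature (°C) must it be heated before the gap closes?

413 °C

α = 14.7×10⁻⁶/°F × 9/5 = 26.5×10⁻⁶/K.
α·L₀·ΔT = 21.0 mm ⇒ ΔT = 21.0 / (26.5×10⁻⁶ × 2000.0) = 396.8 K.
T = 16.6 + 396.8 = 413.4 °C.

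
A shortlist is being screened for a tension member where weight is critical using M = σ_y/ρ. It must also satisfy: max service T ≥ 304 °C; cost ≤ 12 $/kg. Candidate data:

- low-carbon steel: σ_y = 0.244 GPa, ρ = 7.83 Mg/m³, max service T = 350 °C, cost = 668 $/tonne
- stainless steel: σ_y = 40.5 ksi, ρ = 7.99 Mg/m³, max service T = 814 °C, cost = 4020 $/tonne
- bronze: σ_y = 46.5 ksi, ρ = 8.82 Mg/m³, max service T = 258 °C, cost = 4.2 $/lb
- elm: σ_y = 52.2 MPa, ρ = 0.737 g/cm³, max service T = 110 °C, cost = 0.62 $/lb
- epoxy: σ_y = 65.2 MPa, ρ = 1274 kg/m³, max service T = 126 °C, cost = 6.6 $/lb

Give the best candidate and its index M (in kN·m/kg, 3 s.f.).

Screen on constraints: max service T ≥ 304 °C; cost ≤ 12 $/kg. Survivors: low-carbon steel, stainless steel.
After converting to SI:
  low-carbon steel: σ_y = 244.0 MPa, ρ = 7830 kg/m³
  stainless steel: σ_y = 279.2 MPa, ρ = 7990 kg/m³
  stainless steel: M = 34.9 kN·m/kg
  low-carbon steel: M = 31.2 kN·m/kg
Stainless steel ranks first.

stainless steel, M = 34.9 kN·m/kg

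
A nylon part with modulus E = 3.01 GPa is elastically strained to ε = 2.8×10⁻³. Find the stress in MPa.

σ = E·ε = 3010 MPa × 2.8×10⁻³ = 8.43 MPa.

8.43 MPa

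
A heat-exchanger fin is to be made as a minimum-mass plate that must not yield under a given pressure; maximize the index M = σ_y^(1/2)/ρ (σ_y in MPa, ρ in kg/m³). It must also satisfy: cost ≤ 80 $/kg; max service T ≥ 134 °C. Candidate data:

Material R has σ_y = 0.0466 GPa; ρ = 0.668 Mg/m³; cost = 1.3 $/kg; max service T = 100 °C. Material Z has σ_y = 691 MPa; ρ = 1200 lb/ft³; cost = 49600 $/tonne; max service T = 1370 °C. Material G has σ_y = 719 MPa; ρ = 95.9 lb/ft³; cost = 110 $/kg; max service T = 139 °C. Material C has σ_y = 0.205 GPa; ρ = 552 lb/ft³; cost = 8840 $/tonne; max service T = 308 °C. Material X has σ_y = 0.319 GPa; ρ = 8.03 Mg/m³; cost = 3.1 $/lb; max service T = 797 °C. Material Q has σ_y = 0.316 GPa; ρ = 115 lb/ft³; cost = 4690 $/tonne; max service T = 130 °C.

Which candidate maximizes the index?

Screen on constraints: cost ≤ 80 $/kg; max service T ≥ 134 °C. Survivors: material Z, material C, material X.
Putting every candidate on a common basis:
  material Z: σ_y = 691.0 MPa, ρ = 19220 kg/m³
  material C: σ_y = 205.0 MPa, ρ = 8842 kg/m³
  material X: σ_y = 319.0 MPa, ρ = 8030 kg/m³
  material X: M = 2.22×10⁻³
  material C: M = 1.62×10⁻³
  material Z: M = 1.37×10⁻³
Material X has the largest M.

material X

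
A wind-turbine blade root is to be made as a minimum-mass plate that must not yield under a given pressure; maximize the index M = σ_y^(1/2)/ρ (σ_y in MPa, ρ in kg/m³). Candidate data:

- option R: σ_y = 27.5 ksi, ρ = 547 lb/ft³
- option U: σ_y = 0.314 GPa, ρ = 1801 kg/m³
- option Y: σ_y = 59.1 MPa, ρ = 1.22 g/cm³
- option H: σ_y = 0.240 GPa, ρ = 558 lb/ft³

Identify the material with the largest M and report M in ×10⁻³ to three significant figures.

option U, M = 9.84×10⁻³

After converting to SI:
  option R: σ_y = 189.6 MPa, ρ = 8762 kg/m³
  option U: σ_y = 314.0 MPa, ρ = 1801 kg/m³
  option Y: σ_y = 59.10 MPa, ρ = 1220 kg/m³
  option H: σ_y = 240.0 MPa, ρ = 8938 kg/m³
  option U: M = 9.84×10⁻³
  option Y: M = 6.30×10⁻³
  option H: M = 1.73×10⁻³
  option R: M = 1.57×10⁻³
Option U has the largest M.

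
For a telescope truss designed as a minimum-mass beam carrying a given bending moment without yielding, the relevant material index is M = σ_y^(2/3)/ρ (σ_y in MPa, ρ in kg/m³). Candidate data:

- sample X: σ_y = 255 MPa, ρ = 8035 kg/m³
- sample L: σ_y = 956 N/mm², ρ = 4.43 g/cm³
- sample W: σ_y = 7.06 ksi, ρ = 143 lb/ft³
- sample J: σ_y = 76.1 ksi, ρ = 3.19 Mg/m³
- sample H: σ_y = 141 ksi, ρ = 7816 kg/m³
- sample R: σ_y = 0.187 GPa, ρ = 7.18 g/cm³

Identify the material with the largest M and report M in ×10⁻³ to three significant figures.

Convert each candidate to consistent units, then evaluate M:
  sample X: σ_y = 255.0 MPa, ρ = 8035 kg/m³
  sample L: σ_y = 956.0 MPa, ρ = 4430 kg/m³
  sample W: σ_y = 48.68 MPa, ρ = 2291 kg/m³
  sample J: σ_y = 524.7 MPa, ρ = 3190 kg/m³
  sample H: σ_y = 972.2 MPa, ρ = 7816 kg/m³
  sample R: σ_y = 187.0 MPa, ρ = 7180 kg/m³
  sample L: M = 21.9×10⁻³
  sample J: M = 20.4×10⁻³
  sample H: M = 12.6×10⁻³
  sample W: M = 5.82×10⁻³
  sample X: M = 5.00×10⁻³
  sample R: M = 4.55×10⁻³
The maximum is for sample L.

sample L, M = 21.9×10⁻³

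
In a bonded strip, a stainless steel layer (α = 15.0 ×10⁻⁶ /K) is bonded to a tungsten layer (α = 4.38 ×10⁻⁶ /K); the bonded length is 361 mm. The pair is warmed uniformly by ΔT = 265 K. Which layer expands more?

α(stainless steel) = 15.0×10⁻⁶/K vs α(tungsten) = 4.38×10⁻⁶/K.
Higher α expands more for the same ΔT: stainless steel.

stainless steel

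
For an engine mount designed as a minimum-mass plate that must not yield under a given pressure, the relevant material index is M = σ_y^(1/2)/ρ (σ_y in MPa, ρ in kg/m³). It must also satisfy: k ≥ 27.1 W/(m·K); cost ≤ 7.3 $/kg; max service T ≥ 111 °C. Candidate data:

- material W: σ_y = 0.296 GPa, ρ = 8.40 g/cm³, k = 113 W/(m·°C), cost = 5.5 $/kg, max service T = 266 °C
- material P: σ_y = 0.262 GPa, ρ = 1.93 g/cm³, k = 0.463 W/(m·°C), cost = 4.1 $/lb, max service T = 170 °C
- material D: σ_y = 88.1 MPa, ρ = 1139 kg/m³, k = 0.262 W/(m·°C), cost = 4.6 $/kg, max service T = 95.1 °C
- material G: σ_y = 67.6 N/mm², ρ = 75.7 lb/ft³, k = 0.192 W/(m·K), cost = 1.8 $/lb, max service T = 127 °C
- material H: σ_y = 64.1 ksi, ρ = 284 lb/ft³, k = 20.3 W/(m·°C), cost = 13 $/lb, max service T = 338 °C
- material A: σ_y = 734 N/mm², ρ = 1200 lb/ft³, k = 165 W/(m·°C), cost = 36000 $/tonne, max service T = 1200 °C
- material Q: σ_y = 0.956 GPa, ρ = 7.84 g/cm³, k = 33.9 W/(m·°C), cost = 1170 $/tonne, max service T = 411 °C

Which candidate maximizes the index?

material Q

Screen on constraints: k ≥ 27.1 W/(m·K); cost ≤ 7.3 $/kg; max service T ≥ 111 °C. Survivors: material W, material Q.
In SI units:
  material W: σ_y = 296.0 MPa, ρ = 8400 kg/m³
  material Q: σ_y = 956.0 MPa, ρ = 7840 kg/m³
  material Q: M = 3.94×10⁻³
  material W: M = 2.05×10⁻³
The maximum is for material Q.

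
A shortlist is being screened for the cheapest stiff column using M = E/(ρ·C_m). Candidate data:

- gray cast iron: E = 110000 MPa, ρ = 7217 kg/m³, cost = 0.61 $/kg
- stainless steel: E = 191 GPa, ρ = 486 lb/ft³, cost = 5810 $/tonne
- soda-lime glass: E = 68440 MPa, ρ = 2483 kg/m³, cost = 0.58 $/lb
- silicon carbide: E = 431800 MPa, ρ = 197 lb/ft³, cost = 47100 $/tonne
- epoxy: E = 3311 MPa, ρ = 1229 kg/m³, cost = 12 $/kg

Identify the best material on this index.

gray cast iron

Putting every candidate on a common basis:
  gray cast iron: E = 110.0 GPa, ρ = 7217 kg/m³, cost = 0.6100 $/kg
  stainless steel: E = 191.0 GPa, ρ = 7785 kg/m³, cost = 5.810 $/kg
  soda-lime glass: E = 68.44 GPa, ρ = 2483 kg/m³, cost = 1.279 $/kg
  silicon carbide: E = 431.8 GPa, ρ = 3156 kg/m³, cost = 47.10 $/kg
  epoxy: E = 3.311 GPa, ρ = 1229 kg/m³, cost = 12.00 $/kg
  gray cast iron: M = 25.0 MN·m per $
  soda-lime glass: M = 21.6 MN·m per $
  stainless steel: M = 4.22 MN·m per $
  silicon carbide: M = 2.91 MN·m per $
  epoxy: M = 0.225 MN·m per $
Highest index: gray cast iron.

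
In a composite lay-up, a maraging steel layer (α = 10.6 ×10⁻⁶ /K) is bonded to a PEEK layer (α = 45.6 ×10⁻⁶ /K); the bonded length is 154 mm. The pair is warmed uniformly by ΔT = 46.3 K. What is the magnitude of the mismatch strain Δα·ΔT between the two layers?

1.62×10⁻³

Δα = |10.6 − 45.6|×10⁻⁶/K = 35.0×10⁻⁶/K.
Mismatch strain = Δα·ΔT = 35.0×10⁻⁶ × 46.3 = 1.62×10⁻³.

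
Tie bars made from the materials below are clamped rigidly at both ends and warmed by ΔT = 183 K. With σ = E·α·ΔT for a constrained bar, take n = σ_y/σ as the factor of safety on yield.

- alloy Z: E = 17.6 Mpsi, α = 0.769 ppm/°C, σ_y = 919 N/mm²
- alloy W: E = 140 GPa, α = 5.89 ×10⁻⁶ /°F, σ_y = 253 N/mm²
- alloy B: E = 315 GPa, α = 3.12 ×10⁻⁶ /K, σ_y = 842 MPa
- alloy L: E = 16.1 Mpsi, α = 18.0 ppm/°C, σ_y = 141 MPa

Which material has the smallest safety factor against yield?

In consistent units (E in GPa, α in ×10⁻⁶/K, σ_y in MPa):
  alloy Z: E = 121.3, α = 0.769, σ_y = 919.0 → σ = 17.1 MPa, n = 53.8
  alloy W: E = 140.0, α = 10.6, σ_y = 253.0 → σ = 272 MPa, n = 0.931
  alloy B: E = 315.0, α = 3.12, σ_y = 842.0 → σ = 180 MPa, n = 4.68
  alloy L: E = 111.0, α = 18.0, σ_y = 141.0 → σ = 366 MPa, n = 0.386
Smallest n: alloy L with n = 0.386.

alloy L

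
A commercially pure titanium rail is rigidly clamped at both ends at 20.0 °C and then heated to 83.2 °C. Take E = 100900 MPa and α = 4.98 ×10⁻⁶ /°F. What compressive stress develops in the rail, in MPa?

E = 100900 MPa = 100.9 GPa.
α = 4.98×10⁻⁶/°F × 9/5 = 8.96×10⁻⁶/K.
ΔT = 63.20 K. Constrained thermal stress σ = E·α·ΔT = 100.9×10³ MPa × 8.96×10⁻⁶ × 63.20 = 57.2 MPa (compressive).

57.2 MPa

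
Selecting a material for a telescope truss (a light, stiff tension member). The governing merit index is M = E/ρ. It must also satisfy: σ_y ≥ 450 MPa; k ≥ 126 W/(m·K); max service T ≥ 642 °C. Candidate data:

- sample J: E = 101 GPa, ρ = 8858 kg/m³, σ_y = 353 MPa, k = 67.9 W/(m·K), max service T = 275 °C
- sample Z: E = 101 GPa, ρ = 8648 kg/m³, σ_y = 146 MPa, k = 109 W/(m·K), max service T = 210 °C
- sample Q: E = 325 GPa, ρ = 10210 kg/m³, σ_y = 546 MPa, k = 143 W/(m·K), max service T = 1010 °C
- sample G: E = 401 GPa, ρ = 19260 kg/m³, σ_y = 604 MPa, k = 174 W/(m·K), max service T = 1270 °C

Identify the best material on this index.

sample Q

Screen on constraints: σ_y ≥ 450 MPa; k ≥ 126 W/(m·K); max service T ≥ 642 °C. Survivors: sample Q, sample G.
Evaluate M for each candidate:
  sample Q: M = 31.8 MN·m/kg
  sample G: M = 20.8 MN·m/kg
Highest index: sample Q.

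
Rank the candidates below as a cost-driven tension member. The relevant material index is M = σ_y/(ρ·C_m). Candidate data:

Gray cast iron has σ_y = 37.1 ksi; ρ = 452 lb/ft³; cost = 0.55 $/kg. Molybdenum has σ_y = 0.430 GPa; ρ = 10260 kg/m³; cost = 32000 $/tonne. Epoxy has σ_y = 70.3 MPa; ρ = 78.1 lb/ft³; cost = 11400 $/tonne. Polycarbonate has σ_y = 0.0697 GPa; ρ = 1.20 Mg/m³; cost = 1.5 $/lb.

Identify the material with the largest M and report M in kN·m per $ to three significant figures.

In SI units:
  gray cast iron: σ_y = 255.8 MPa, ρ = 7240 kg/m³, cost = 0.5500 $/kg
  molybdenum: σ_y = 430.0 MPa, ρ = 10260 kg/m³, cost = 32.00 $/kg
  epoxy: σ_y = 70.30 MPa, ρ = 1251 kg/m³, cost = 11.40 $/kg
  polycarbonate: σ_y = 69.70 MPa, ρ = 1200 kg/m³, cost = 3.307 $/kg
  gray cast iron: M = 64.2 kN·m per $
  polycarbonate: M = 17.6 kN·m per $
  epoxy: M = 4.93 kN·m per $
  molybdenum: M = 1.31 kN·m per $
Gray cast iron ranks first.

gray cast iron, M = 64.2 kN·m per $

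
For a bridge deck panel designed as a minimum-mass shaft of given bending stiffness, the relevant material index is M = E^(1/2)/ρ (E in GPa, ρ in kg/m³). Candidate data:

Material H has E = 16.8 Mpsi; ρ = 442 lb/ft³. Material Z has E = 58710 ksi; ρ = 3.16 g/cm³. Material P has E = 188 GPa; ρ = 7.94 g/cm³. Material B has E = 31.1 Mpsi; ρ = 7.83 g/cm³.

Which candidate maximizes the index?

Putting every candidate on a common basis:
  material H: E = 115.8 GPa, ρ = 7080 kg/m³
  material Z: E = 404.8 GPa, ρ = 3160 kg/m³
  material P: E = 188.0 GPa, ρ = 7940 kg/m³
  material B: E = 214.4 GPa, ρ = 7830 kg/m³
  material Z: M = 6.37×10⁻³
  material B: M = 1.87×10⁻³
  material P: M = 1.73×10⁻³
  material H: M = 1.52×10⁻³
Highest index: material Z.

material Z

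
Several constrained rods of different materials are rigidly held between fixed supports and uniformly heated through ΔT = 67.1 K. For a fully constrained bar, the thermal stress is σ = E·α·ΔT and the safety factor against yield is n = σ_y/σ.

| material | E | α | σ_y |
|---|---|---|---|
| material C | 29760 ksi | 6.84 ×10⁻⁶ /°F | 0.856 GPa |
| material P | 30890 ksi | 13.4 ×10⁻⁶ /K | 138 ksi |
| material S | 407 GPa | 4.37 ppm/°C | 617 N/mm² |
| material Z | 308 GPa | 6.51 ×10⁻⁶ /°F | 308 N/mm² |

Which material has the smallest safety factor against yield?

With everything in SI (GPa, ×10⁻⁶/K, MPa):
  material C: E = 205.2, α = 12.3, σ_y = 856.0 → σ = 170 MPa, n = 5.05
  material P: E = 213.0, α = 13.4, σ_y = 951.5 → σ = 191 MPa, n = 4.97
  material S: E = 407.0, α = 4.37, σ_y = 617.0 → σ = 119 MPa, n = 5.17
  material Z: E = 308.0, α = 11.7, σ_y = 308.0 → σ = 242 MPa, n = 1.27
Smallest n: material Z with n = 1.27.

material Z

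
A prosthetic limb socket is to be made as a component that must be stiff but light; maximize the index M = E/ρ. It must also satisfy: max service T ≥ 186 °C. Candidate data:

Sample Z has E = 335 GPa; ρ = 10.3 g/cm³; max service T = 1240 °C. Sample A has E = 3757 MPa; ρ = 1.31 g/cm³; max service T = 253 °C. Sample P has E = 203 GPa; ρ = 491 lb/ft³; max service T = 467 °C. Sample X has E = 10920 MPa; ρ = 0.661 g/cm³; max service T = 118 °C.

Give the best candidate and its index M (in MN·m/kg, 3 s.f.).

Screen on constraints: max service T ≥ 186 °C. Survivors: sample Z, sample A, sample P.
Putting every candidate on a common basis:
  sample Z: E = 335.0 GPa, ρ = 10300 kg/m³
  sample A: E = 3.757 GPa, ρ = 1310 kg/m³
  sample P: E = 203.0 GPa, ρ = 7865 kg/m³
  sample Z: M = 32.5 MN·m/kg
  sample P: M = 25.8 MN·m/kg
  sample A: M = 2.87 MN·m/kg
Highest index: sample Z.

sample Z, M = 32.5 MN·m/kg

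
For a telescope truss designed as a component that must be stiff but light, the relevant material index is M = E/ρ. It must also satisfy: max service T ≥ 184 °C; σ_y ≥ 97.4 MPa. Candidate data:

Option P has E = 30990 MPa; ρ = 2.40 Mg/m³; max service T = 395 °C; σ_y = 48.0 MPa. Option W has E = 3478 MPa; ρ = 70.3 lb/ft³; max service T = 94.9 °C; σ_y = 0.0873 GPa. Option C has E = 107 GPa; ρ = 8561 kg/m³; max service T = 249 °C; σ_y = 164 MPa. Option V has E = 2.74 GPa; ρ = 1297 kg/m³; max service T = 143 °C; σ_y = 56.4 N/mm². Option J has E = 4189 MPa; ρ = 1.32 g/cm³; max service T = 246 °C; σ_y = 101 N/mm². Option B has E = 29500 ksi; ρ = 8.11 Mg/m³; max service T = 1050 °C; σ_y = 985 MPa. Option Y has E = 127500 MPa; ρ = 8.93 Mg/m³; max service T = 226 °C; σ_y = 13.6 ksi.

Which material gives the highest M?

option B

Screen on constraints: max service T ≥ 184 °C; σ_y ≥ 97.4 MPa. Survivors: option C, option J, option B.
After converting to SI:
  option C: E = 107.0 GPa, ρ = 8561 kg/m³
  option J: E = 4.189 GPa, ρ = 1320 kg/m³
  option B: E = 203.4 GPa, ρ = 8110 kg/m³
  option B: M = 25.1 MN·m/kg
  option C: M = 12.5 MN·m/kg
  option J: M = 3.17 MN·m/kg
Option B ranks first.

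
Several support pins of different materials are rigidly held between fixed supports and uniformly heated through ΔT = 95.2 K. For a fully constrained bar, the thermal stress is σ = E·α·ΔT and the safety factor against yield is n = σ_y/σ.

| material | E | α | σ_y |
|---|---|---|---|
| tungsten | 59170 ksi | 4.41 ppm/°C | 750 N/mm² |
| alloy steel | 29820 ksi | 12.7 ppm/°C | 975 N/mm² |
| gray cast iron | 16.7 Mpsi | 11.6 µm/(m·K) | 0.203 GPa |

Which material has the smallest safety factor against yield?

gray cast iron

Per material, after unit conversion:
  tungsten: E = 408.0, α = 4.41, σ_y = 750.0 → σ = 171 MPa, n = 4.38
  alloy steel: E = 205.6, α = 12.7, σ_y = 975.0 → σ = 249 MPa, n = 3.92
  gray cast iron: E = 115.1, α = 11.6, σ_y = 203.0 → σ = 127 MPa, n = 1.60
Gray cast iron has the lowest safety factor, n = 1.60.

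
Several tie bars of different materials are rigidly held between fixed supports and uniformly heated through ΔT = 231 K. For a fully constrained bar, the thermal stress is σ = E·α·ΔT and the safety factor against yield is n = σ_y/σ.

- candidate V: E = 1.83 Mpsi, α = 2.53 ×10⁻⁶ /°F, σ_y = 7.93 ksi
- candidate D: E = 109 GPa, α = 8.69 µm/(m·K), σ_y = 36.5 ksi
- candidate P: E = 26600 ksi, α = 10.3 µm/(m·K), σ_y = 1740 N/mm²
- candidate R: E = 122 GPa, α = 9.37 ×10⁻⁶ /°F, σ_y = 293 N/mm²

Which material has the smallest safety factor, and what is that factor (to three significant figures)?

candidate R, n = 0.616

With everything in SI (GPa, ×10⁻⁶/K, MPa):
  candidate V: E = 12.62, α = 4.55, σ_y = 54.68 → σ = 13.3 MPa, n = 4.12
  candidate D: E = 109.0, α = 8.69, σ_y = 251.7 → σ = 219 MPa, n = 1.15
  candidate P: E = 183.4, α = 10.3, σ_y = 1740 → σ = 436 MPa, n = 3.99
  candidate R: E = 122.0, α = 16.9, σ_y = 293.0 → σ = 475 MPa, n = 0.616
Candidate R has the lowest safety factor, n = 0.616.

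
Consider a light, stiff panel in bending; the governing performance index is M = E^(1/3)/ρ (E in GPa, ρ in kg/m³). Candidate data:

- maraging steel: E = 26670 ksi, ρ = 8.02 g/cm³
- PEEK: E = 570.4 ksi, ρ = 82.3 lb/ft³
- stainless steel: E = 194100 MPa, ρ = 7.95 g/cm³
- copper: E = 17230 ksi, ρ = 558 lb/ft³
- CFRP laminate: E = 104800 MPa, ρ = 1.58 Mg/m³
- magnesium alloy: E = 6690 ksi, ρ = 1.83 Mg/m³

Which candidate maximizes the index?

Normalizing units and computing the index:
  maraging steel: E = 183.9 GPa, ρ = 8020 kg/m³
  PEEK: E = 3.933 GPa, ρ = 1318 kg/m³
  stainless steel: E = 194.1 GPa, ρ = 7950 kg/m³
  copper: E = 118.8 GPa, ρ = 8938 kg/m³
  CFRP laminate: E = 104.8 GPa, ρ = 1580 kg/m³
  magnesium alloy: E = 46.13 GPa, ρ = 1830 kg/m³
  CFRP laminate: M = 2.98×10⁻³
  magnesium alloy: M = 1.96×10⁻³
  PEEK: M = 1.20×10⁻³
  stainless steel: M = 0.728×10⁻³
  maraging steel: M = 0.709×10⁻³
  copper: M = 0.550×10⁻³
CFRP laminate has the largest M.

CFRP laminate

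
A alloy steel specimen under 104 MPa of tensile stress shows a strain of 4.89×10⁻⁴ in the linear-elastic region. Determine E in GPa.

E = σ/ε = 104 MPa / 4.89×10⁻⁴ = 212700 MPa = 213 GPa.

213 GPa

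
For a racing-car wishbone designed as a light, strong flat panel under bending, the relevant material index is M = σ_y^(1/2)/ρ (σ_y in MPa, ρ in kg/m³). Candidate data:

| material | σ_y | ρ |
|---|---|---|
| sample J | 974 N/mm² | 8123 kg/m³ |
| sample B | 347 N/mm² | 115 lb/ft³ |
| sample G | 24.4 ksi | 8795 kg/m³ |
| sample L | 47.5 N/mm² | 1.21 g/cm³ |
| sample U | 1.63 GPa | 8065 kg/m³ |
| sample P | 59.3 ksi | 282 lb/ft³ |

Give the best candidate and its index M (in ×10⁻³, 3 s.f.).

sample B, M = 10.1×10⁻³

Convert each candidate to consistent units, then evaluate M:
  sample J: σ_y = 974.0 MPa, ρ = 8123 kg/m³
  sample B: σ_y = 347.0 MPa, ρ = 1842 kg/m³
  sample G: σ_y = 168.2 MPa, ρ = 8795 kg/m³
  sample L: σ_y = 47.50 MPa, ρ = 1210 kg/m³
  sample U: σ_y = 1630 MPa, ρ = 8065 kg/m³
  sample P: σ_y = 408.9 MPa, ρ = 4517 kg/m³
  sample B: M = 10.1×10⁻³
  sample L: M = 5.70×10⁻³
  sample U: M = 5.01×10⁻³
  sample P: M = 4.48×10⁻³
  sample J: M = 3.84×10⁻³
  sample G: M = 1.47×10⁻³
Sample B has the largest M.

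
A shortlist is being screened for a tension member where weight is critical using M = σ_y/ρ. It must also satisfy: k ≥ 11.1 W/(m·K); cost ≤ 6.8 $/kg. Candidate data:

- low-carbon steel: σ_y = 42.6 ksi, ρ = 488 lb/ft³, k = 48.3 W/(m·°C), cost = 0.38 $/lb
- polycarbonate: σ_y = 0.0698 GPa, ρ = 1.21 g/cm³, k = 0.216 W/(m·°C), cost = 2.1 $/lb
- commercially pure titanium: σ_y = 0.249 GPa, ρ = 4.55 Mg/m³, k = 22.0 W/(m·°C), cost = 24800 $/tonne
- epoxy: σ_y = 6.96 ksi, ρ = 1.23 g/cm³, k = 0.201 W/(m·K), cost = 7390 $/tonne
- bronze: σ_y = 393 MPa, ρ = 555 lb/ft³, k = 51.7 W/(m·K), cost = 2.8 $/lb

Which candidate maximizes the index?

bronze

Screen on constraints: k ≥ 11.1 W/(m·K); cost ≤ 6.8 $/kg. Survivors: low-carbon steel, bronze.
Putting every candidate on a common basis:
  low-carbon steel: σ_y = 293.7 MPa, ρ = 7817 kg/m³
  bronze: σ_y = 393.0 MPa, ρ = 8890 kg/m³
  bronze: M = 44.2 kN·m/kg
  low-carbon steel: M = 37.6 kN·m/kg
Bronze ranks first.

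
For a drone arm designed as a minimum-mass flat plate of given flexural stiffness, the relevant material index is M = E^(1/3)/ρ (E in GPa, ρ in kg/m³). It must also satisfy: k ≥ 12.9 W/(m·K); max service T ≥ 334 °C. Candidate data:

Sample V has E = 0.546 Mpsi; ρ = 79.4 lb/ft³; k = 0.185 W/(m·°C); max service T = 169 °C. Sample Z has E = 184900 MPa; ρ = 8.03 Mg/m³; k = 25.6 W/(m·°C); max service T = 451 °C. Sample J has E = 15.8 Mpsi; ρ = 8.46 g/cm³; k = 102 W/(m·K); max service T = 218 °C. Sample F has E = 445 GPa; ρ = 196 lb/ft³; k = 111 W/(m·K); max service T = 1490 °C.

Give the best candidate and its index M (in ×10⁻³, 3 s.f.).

sample F, M = 2.43×10⁻³

Screen on constraints: k ≥ 12.9 W/(m·K); max service T ≥ 334 °C. Survivors: sample Z, sample F.
Convert each candidate to consistent units, then evaluate M:
  sample Z: E = 184.9 GPa, ρ = 8030 kg/m³
  sample F: E = 445.0 GPa, ρ = 3140 kg/m³
  sample F: M = 2.43×10⁻³
  sample Z: M = 0.709×10⁻³
Sample F has the largest M.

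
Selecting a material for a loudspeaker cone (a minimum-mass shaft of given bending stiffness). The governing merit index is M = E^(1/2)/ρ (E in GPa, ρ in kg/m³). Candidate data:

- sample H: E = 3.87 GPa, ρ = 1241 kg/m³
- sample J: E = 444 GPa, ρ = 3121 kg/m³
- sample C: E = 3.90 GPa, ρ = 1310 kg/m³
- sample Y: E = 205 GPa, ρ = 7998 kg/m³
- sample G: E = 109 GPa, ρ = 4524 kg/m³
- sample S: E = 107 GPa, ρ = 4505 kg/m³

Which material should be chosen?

sample J

Computing M directly (units already consistent):
  sample J: M = 6.75×10⁻³
  sample G: M = 2.31×10⁻³
  sample S: M = 2.30×10⁻³
  sample Y: M = 1.79×10⁻³
  sample H: M = 1.59×10⁻³
  sample C: M = 1.51×10⁻³
Highest index: sample J.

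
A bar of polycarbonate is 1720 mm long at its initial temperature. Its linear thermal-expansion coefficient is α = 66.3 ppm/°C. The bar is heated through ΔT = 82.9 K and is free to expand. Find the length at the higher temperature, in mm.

ΔL = α·L₀·ΔT = 66.3×10⁻⁶ × 1720 mm × 82.90 K = 9.45 mm.
L = L₀ + ΔL = 1720 + 9.45 = 1729.5 mm.

1729.5 mm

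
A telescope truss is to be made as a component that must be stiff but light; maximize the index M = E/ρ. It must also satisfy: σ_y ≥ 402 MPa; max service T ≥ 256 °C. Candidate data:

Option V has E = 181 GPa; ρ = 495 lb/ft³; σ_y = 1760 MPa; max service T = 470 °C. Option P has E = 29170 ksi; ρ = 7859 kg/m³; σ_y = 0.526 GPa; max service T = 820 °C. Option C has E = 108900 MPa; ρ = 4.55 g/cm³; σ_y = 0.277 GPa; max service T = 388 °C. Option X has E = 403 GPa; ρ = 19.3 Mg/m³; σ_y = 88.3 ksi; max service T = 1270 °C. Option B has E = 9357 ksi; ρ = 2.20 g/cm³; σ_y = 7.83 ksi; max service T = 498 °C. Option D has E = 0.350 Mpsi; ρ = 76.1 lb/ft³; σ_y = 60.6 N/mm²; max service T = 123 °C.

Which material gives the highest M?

option P

Screen on constraints: σ_y ≥ 402 MPa; max service T ≥ 256 °C. Survivors: option V, option P, option X.
In SI units:
  option V: E = 181.0 GPa, ρ = 7929 kg/m³
  option P: E = 201.1 GPa, ρ = 7859 kg/m³
  option X: E = 403.0 GPa, ρ = 19300 kg/m³
  option P: M = 25.6 MN·m/kg
  option V: M = 22.8 MN·m/kg
  option X: M = 20.9 MN·m/kg
The maximum is for option P.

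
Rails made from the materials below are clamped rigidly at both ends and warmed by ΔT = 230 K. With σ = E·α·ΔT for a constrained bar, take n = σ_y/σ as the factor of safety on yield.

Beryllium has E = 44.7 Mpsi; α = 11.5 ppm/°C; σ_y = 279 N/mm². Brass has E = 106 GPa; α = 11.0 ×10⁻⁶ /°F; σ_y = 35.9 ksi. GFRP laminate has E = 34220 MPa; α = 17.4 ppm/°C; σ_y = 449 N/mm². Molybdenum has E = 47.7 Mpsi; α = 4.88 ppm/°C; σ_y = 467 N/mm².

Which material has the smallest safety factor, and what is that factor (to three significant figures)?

Per material, after unit conversion:
  beryllium: E = 308.2, α = 11.5, σ_y = 279.0 → σ = 815 MPa, n = 0.342
  brass: E = 106.0, α = 19.8, σ_y = 247.5 → σ = 483 MPa, n = 0.513
  GFRP laminate: E = 34.22, α = 17.4, σ_y = 449.0 → σ = 137 MPa, n = 3.28
  molybdenum: E = 328.9, α = 4.88, σ_y = 467.0 → σ = 369 MPa, n = 1.27
Beryllium has the lowest safety factor, n = 0.342.

beryllium, n = 0.342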